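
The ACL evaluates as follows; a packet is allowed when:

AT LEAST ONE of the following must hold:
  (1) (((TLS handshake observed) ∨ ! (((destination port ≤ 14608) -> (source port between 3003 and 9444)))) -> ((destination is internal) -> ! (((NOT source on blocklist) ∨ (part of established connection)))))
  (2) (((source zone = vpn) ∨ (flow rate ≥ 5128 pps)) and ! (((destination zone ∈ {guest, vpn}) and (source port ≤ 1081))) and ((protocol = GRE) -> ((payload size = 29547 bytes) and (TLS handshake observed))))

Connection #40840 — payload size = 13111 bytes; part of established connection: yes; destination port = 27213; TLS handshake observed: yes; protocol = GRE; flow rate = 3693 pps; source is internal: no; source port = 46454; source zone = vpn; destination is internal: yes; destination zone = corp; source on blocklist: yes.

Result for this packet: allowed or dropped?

Atomic conditions:
  TLS handshake observed: yes → true
  destination port ≤ 14608: 27213 ≤ 14608 is false
  source port between 3003 and 9444: 46454 in [3003, 9444] is false
  destination is internal: yes → true
  NOT source on blocklist: yes → false
  part of established connection: yes → true
  source zone = vpn: vpn == vpn is true
  flow rate ≥ 5128 pps: 3693 ≥ 5128 is false
  destination zone ∈ {guest, vpn}: corp is not in the set → false
  source port ≤ 1081: 46454 ≤ 1081 is false
  protocol = GRE: GRE == GRE is true
  payload size = 29547 bytes: 13111 == 29547 is false
Combine:
[1.1.2.1] false → false (antecedent false ⇒ implication holds) = true
[1.1.2] NOT true = false
[1.1] true OR false = true
[1.2.2.1] false OR true = true
[1.2.2] NOT true = false
[1.2] true → false = false
[1] true → false = false
[2.1] true OR false = true
[2.2.1] false AND false = false
[2.2] NOT false = true
[2.3.2] false AND true = false
[2.3] true → false = false
[2] true AND true AND false = false
[root] false OR false = false
Overall: false → dropped

Dropped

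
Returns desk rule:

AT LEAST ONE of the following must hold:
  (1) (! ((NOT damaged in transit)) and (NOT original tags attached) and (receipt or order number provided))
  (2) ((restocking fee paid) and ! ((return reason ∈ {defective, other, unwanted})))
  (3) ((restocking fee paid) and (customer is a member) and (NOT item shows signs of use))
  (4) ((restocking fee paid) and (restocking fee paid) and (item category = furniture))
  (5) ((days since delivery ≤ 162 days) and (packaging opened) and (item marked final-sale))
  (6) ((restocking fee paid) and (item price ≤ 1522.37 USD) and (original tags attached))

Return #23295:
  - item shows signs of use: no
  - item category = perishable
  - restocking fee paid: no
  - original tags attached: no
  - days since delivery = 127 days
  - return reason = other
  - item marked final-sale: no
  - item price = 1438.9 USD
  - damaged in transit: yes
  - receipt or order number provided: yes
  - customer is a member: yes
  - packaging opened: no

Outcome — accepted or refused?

Atomic conditions:
  NOT damaged in transit: yes → false
  NOT original tags attached: no → true
  receipt or order number provided: yes → true
  restocking fee paid: no → false
  return reason ∈ {defective, other, unwanted}: other is in the set → true
  customer is a member: yes → true
  NOT item shows signs of use: no → true
  item category = furniture: perishable == furniture is false
  days since delivery ≤ 162 days: 127 ≤ 162 is true
  packaging opened: no → false
  item marked final-sale: no → false
  item price ≤ 1522.37 USD: 1438.9 ≤ 1522.37 is true
  original tags attached: no → false
Combine:
[1.1] NOT false = true
[1] true AND true AND true = true
[2.2] NOT true = false
[2] false AND false = false
[3] false AND true AND true = false
[4] false AND false AND false = false
[5] true AND false AND false = false
[6] false AND true AND false = false
[root] true OR false OR false OR false OR false OR false = true
Overall: true → accepted

Accepted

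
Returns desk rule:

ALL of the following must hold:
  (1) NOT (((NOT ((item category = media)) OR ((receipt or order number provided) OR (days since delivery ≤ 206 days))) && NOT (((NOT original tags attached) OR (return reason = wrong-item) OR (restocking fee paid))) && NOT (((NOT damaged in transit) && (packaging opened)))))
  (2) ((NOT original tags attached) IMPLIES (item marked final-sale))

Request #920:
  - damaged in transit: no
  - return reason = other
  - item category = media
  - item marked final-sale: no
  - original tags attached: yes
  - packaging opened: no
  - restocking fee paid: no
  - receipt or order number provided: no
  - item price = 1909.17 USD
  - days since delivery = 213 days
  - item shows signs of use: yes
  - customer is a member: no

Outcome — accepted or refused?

Atomic conditions:
  item category = media: media == media is true
  receipt or order number provided: no → false
  days since delivery ≤ 206 days: 213 ≤ 206 is false
  NOT original tags attached: yes → false
  return reason = wrong-item: other == wrong-item is false
  restocking fee paid: no → false
  NOT damaged in transit: no → true
  packaging opened: no → false
  item marked final-sale: no → false
Combine:
[1.1.1.1] NOT true = false
[1.1.1.2] false OR false = false
[1.1.1] false OR false = false
[1.1.2.1] false OR false OR false = false
[1.1.2] NOT false = true
[1.1.3.1] true AND false = false
[1.1.3] NOT false = true
[1.1] false AND true AND true = false
[1] NOT false = true
[2] false → false (antecedent false ⇒ implication holds) = true
[root] true AND true = true
Overall: true → accepted

Accepted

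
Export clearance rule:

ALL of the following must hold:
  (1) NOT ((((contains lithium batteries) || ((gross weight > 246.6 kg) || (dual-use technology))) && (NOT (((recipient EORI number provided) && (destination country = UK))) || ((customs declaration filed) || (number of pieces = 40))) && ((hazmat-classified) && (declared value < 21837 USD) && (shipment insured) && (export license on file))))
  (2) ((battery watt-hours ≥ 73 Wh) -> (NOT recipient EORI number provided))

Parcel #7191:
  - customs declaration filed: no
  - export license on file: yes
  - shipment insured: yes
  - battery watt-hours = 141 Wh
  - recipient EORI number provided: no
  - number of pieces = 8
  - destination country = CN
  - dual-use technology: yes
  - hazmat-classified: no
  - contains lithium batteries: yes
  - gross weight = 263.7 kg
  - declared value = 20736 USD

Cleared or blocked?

Cleared

Atomic conditions:
  contains lithium batteries: yes → true
  gross weight > 246.6 kg: 263.7 > 246.6 is true
  dual-use technology: yes → true
  recipient EORI number provided: no → false
  destination country = UK: CN == UK is false
  customs declaration filed: no → false
  number of pieces = 40: 8 == 40 is false
  hazmat-classified: no → false
  declared value < 21837 USD: 20736 < 21837 is true
  shipment insured: yes → true
  export license on file: yes → true
  battery watt-hours ≥ 73 Wh: 141 ≥ 73 is true
  NOT recipient EORI number provided: no → true
Combine:
[1.1.1.2] true OR true = true
[1.1.1] true OR true = true
[1.1.2.1.1] false AND false = false
[1.1.2.1] NOT false = true
[1.1.2.2] false OR false = false
[1.1.2] true OR false = true
[1.1.3] false AND true AND true AND true = false
[1.1] true AND true AND false = false
[1] NOT false = true
[2] true → true = true
[root] true AND true = true
Overall: true → cleared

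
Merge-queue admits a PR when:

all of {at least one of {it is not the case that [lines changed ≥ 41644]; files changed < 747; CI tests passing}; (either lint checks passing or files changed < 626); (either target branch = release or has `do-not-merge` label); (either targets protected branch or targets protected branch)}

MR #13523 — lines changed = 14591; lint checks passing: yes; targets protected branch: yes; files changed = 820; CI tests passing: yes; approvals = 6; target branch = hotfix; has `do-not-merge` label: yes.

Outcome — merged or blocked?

Atomic conditions:
  lines changed ≥ 41644: 14591 ≥ 41644 is false
  files changed < 747: 820 < 747 is false
  CI tests passing: yes → true
  lint checks passing: yes → true
  files changed < 626: 820 < 626 is false
  target branch = release: hotfix == release is false
  has `do-not-merge` label: yes → true
  targets protected branch: yes → true
Combine:
[1.1] NOT false = true
[1] true OR false OR true = true
[2] true OR false = true
[3] false OR true = true
[4] true OR true = true
[root] true AND true AND true AND true = true
Overall: true → merged

Merged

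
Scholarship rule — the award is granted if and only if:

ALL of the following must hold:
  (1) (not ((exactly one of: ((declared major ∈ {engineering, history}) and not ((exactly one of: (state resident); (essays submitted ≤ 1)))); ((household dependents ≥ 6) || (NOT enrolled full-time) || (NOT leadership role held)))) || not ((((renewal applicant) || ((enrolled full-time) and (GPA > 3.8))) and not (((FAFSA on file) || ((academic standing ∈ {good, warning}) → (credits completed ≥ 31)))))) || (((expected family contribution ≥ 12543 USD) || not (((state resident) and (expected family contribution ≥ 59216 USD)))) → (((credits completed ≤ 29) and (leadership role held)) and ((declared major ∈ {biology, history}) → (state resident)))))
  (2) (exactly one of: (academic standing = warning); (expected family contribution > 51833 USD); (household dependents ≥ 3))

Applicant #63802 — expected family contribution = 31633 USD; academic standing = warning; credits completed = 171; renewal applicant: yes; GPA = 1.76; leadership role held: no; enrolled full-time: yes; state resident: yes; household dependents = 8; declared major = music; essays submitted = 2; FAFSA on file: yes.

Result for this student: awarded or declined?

Atomic conditions:
  declared major ∈ {engineering, history}: music is not in the set → false
  state resident: yes → true
  essays submitted ≤ 1: 2 ≤ 1 is false
  household dependents ≥ 6: 8 ≥ 6 is true
  NOT enrolled full-time: yes → false
  NOT leadership role held: no → true
  renewal applicant: yes → true
  enrolled full-time: yes → true
  GPA > 3.8: 1.76 > 3.8 is false
  FAFSA on file: yes → true
  academic standing ∈ {good, warning}: warning is in the set → true
  credits completed ≥ 31: 171 ≥ 31 is true
  expected family contribution ≥ 12543 USD: 31633 ≥ 12543 is true
  expected family contribution ≥ 59216 USD: 31633 ≥ 59216 is false
  credits completed ≤ 29: 171 ≤ 29 is false
  leadership role held: no → false
  declared major ∈ {biology, history}: music is not in the set → false
  academic standing = warning: warning == warning is true
  expected family contribution > 51833 USD: 31633 > 51833 is false
  household dependents ≥ 3: 8 ≥ 3 is true
Combine:
[1.1.1.1.2.1] exactly-one(true, false) = true
[1.1.1.1.2] NOT true = false
[1.1.1.1] false AND false = false
[1.1.1.2] true OR false OR true = true
[1.1.1] exactly-one(false, true) = true
[1.1] NOT true = false
[1.2.1.1.2] true AND false = false
[1.2.1.1] true OR false = true
[1.2.1.2.1.2] true → true = true
[1.2.1.2.1] true OR true = true
[1.2.1.2] NOT true = false
[1.2.1] true AND false = false
[1.2] NOT false = true
[1.3.1.2.1] true AND false = false
[1.3.1.2] NOT false = true
[1.3.1] true OR true = true
[1.3.2.1] false AND false = false
[1.3.2.2] false → true (antecedent false ⇒ implication holds) = true
[1.3.2] false AND true = false
[1.3] true → false = false
[1] false OR true OR false = true
[2] exactly-one(true, false, true) = false
[root] true AND false = false
Overall: false → declined

Declined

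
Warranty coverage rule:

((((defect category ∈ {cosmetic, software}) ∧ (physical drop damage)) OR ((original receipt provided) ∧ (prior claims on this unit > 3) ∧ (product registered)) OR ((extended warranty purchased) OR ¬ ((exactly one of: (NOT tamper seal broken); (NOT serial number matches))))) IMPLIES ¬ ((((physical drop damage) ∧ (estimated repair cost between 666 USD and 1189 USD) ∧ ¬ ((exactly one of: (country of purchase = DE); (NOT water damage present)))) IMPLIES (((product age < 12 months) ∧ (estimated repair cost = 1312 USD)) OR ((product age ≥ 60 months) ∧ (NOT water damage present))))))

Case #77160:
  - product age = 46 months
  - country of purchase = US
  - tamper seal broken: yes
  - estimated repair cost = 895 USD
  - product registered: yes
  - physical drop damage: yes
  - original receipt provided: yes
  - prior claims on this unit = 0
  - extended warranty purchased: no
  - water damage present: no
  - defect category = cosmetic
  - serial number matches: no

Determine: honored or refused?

Refused

Atomic conditions:
  defect category ∈ {cosmetic, software}: cosmetic is in the set → true
  physical drop damage: yes → true
  original receipt provided: yes → true
  prior claims on this unit > 3: 0 > 3 is false
  product registered: yes → true
  extended warranty purchased: no → false
  NOT tamper seal broken: yes → false
  NOT serial number matches: no → true
  estimated repair cost between 666 USD and 1189 USD: 895 in [666, 1189] is true
  country of purchase = DE: US == DE is false
  NOT water damage present: no → true
  product age < 12 months: 46 < 12 is false
  estimated repair cost = 1312 USD: 895 == 1312 is false
  product age ≥ 60 months: 46 ≥ 60 is false
Combine:
[1.1] true AND true = true
[1.2] true AND false AND true = false
[1.3.2.1] exactly-one(false, true) = true
[1.3.2] NOT true = false
[1.3] false OR false = false
[1] true OR false OR false = true
[2.1.1.3.1] exactly-one(false, true) = true
[2.1.1.3] NOT true = false
[2.1.1] true AND true AND false = false
[2.1.2.1] false AND false = false
[2.1.2.2] false AND true = false
[2.1.2] false OR false = false
[2.1] false → false (antecedent false ⇒ implication holds) = true
[2] NOT true = false
[root] true → false = false
Overall: false → refused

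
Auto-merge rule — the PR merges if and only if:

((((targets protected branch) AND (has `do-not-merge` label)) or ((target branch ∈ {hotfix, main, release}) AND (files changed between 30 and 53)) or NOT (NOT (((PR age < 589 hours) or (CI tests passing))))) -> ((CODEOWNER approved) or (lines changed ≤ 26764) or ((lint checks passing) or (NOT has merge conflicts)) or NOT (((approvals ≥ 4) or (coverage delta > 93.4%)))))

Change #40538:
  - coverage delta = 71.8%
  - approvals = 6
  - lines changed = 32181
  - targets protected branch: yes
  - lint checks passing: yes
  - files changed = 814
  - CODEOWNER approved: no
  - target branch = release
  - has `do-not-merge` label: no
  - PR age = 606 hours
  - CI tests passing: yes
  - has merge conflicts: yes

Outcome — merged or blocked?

Merged

Atomic conditions:
  targets protected branch: yes → true
  has `do-not-merge` label: no → false
  target branch ∈ {hotfix, main, release}: release is in the set → true
  files changed between 30 and 53: 814 in [30, 53] is false
  PR age < 589 hours: 606 < 589 is false
  CI tests passing: yes → true
  CODEOWNER approved: no → false
  lines changed ≤ 26764: 32181 ≤ 26764 is false
  lint checks passing: yes → true
  NOT has merge conflicts: yes → false
  approvals ≥ 4: 6 ≥ 4 is true
  coverage delta > 93.4%: 71.8 > 93.4 is false
Combine:
[1.1] true AND false = false
[1.2] true AND false = false
[1.3.1.1] false OR true = true
[1.3.1] NOT true = false
[1.3] NOT false = true
[1] false OR false OR true = true
[2.3] true OR false = true
[2.4.1] true OR false = true
[2.4] NOT true = false
[2] false OR false OR true OR false = true
[root] true → true = true
Overall: true → merged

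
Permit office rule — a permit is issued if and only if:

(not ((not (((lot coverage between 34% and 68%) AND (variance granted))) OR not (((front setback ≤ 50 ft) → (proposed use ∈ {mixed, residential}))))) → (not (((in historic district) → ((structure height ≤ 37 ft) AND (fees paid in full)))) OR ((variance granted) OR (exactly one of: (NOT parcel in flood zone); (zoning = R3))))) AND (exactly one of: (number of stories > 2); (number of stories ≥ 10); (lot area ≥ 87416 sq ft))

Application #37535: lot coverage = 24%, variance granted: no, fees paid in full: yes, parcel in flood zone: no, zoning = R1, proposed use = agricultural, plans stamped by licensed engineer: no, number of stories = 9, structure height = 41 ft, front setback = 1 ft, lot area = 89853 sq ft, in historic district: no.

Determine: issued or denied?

Atomic conditions:
  lot coverage between 34% and 68%: 24 in [34, 68] is false
  variance granted: no → false
  front setback ≤ 50 ft: 1 ≤ 50 is true
  proposed use ∈ {mixed, residential}: agricultural is not in the set → false
  in historic district: no → false
  structure height ≤ 37 ft: 41 ≤ 37 is false
  fees paid in full: yes → true
  NOT parcel in flood zone: no → true
  zoning = R3: R1 == R3 is false
  number of stories > 2: 9 > 2 is true
  number of stories ≥ 10: 9 ≥ 10 is false
  lot area ≥ 87416 sq ft: 89853 ≥ 87416 is true
Combine:
[1.1.1.1.1] false AND false = false
[1.1.1.1] NOT false = true
[1.1.1.2.1] true → false = false
[1.1.1.2] NOT false = true
[1.1.1] true OR true = true
[1.1] NOT true = false
[1.2.1.1.2] false AND true = false
[1.2.1.1] false → false (antecedent false ⇒ implication holds) = true
[1.2.1] NOT true = false
[1.2.2.2] exactly-one(true, false) = true
[1.2.2] false OR true = true
[1.2] false OR true = true
[1] false → true (antecedent false ⇒ implication holds) = true
[2] exactly-one(true, false, true) = false
[root] true AND false = false
Overall: false → denied

Denied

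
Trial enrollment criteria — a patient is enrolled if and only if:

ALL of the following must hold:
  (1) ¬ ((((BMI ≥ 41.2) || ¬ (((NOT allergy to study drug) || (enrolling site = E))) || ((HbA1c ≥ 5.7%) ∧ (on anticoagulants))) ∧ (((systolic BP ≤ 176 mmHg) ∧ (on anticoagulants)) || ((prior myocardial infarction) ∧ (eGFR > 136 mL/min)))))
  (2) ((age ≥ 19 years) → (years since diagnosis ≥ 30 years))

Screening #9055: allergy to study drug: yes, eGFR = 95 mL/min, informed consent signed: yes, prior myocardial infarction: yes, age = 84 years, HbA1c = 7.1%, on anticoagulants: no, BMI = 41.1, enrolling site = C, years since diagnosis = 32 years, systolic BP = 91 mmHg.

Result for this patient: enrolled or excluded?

Enrolled

Atomic conditions:
  BMI ≥ 41.2: 41.1 ≥ 41.2 is false
  NOT allergy to study drug: yes → false
  enrolling site = E: C == E is false
  HbA1c ≥ 5.7%: 7.1 ≥ 5.7 is true
  on anticoagulants: no → false
  systolic BP ≤ 176 mmHg: 91 ≤ 176 is true
  prior myocardial infarction: yes → true
  eGFR > 136 mL/min: 95 > 136 is false
  age ≥ 19 years: 84 ≥ 19 is true
  years since diagnosis ≥ 30 years: 32 ≥ 30 is true
Combine:
[1.1.1.2.1] false OR false = false
[1.1.1.2] NOT false = true
[1.1.1.3] true AND false = false
[1.1.1] false OR true OR false = true
[1.1.2.1] true AND false = false
[1.1.2.2] true AND false = false
[1.1.2] false OR false = false
[1.1] true AND false = false
[1] NOT false = true
[2] true → true = true
[root] true AND true = true
Overall: true → enrolled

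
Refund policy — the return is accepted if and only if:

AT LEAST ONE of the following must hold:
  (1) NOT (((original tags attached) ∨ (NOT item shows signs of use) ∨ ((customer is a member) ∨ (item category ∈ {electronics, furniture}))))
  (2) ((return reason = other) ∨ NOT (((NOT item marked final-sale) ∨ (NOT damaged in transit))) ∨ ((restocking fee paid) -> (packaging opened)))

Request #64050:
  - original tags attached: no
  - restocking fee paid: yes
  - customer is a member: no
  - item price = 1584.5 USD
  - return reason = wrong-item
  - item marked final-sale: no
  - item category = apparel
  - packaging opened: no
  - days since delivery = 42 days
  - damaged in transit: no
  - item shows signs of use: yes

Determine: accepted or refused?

Accepted

Atomic conditions:
  original tags attached: no → false
  NOT item shows signs of use: yes → false
  customer is a member: no → false
  item category ∈ {electronics, furniture}: apparel is not in the set → false
  return reason = other: wrong-item == other is false
  NOT item marked final-sale: no → true
  NOT damaged in transit: no → true
  restocking fee paid: yes → true
  packaging opened: no → false
Combine:
[1.1.3] false OR false = false
[1.1] false OR false OR false = false
[1] NOT false = true
[2.2.1] true OR true = true
[2.2] NOT true = false
[2.3] true → false = false
[2] false OR false OR false = false
[root] true OR false = true
Overall: true → accepted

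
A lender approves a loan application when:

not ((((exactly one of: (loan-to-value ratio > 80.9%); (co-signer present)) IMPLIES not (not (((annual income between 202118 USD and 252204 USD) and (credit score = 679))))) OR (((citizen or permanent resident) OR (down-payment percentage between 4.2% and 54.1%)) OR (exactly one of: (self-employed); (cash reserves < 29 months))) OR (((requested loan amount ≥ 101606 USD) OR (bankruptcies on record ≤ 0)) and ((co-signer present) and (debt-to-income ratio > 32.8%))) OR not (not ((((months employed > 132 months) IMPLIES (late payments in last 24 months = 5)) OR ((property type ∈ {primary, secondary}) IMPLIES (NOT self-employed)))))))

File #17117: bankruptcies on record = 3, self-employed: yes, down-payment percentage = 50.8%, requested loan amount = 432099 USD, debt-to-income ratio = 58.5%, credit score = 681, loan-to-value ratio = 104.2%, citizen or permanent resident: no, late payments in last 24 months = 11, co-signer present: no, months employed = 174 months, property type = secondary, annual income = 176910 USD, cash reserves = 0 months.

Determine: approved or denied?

Atomic conditions:
  loan-to-value ratio > 80.9%: 104.2 > 80.9 is true
  co-signer present: no → false
  annual income between 202118 USD and 252204 USD: 176910 in [202118, 252204] is false
  credit score = 679: 681 == 679 is false
  citizen or permanent resident: no → false
  down-payment percentage between 4.2% and 54.1%: 50.8 in [4.2, 54.1] is true
  self-employed: yes → true
  cash reserves < 29 months: 0 < 29 is true
  requested loan amount ≥ 101606 USD: 432099 ≥ 101606 is true
  bankruptcies on record ≤ 0: 3 ≤ 0 is false
  debt-to-income ratio > 32.8%: 58.5 > 32.8 is true
  months employed > 132 months: 174 > 132 is true
  late payments in last 24 months = 5: 11 == 5 is false
  property type ∈ {primary, secondary}: secondary is in the set → true
  NOT self-employed: yes → false
Combine:
[1.1.1] exactly-one(true, false) = true
[1.1.2.1.1] false AND false = false
[1.1.2.1] NOT false = true
[1.1.2] NOT true = false
[1.1] true → false = false
[1.2.1] false OR true = true
[1.2.2] exactly-one(true, true) = false
[1.2] true OR false = true
[1.3.1] true OR false = true
[1.3.2] false AND true = false
[1.3] true AND false = false
[1.4.1.1.1] true → false = false
[1.4.1.1.2] true → false = false
[1.4.1.1] false OR false = false
[1.4.1] NOT false = true
[1.4] NOT true = false
[1] false OR true OR false OR false = true
[root] NOT true = false
Overall: false → denied

Denied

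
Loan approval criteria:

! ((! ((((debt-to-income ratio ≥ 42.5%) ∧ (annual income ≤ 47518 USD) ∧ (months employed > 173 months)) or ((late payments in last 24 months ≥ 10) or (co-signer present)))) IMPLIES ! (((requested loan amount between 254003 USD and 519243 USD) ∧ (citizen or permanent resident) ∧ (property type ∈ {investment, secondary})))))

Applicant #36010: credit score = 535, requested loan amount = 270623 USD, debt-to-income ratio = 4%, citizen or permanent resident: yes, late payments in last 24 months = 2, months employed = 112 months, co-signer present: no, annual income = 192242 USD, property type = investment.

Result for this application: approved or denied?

Atomic conditions:
  debt-to-income ratio ≥ 42.5%: 4 ≥ 42.5 is false
  annual income ≤ 47518 USD: 192242 ≤ 47518 is false
  months employed > 173 months: 112 > 173 is false
  late payments in last 24 months ≥ 10: 2 ≥ 10 is false
  co-signer present: no → false
  requested loan amount between 254003 USD and 519243 USD: 270623 in [254003, 519243] is true
  citizen or permanent resident: yes → true
  property type ∈ {investment, secondary}: investment is in the set → true
Combine:
[1.1.1.1] false AND false AND false = false
[1.1.1.2] false OR false = false
[1.1.1] false OR false = false
[1.1] NOT false = true
[1.2.1] true AND true AND true = true
[1.2] NOT true = false
[1] true → false = false
[root] NOT false = true
Overall: true → approved

Approved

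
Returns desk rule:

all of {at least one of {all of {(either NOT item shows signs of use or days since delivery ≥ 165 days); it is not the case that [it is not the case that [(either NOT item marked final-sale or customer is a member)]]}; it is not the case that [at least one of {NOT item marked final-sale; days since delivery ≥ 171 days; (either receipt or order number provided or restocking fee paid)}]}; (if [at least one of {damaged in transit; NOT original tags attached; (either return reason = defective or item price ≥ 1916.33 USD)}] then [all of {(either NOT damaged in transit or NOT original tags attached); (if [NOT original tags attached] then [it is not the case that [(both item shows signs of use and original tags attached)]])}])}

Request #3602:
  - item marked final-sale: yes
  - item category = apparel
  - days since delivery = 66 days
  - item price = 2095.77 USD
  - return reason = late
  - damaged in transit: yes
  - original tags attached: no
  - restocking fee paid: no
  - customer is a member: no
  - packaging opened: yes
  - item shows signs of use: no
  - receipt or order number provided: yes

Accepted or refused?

Refused

Atomic conditions:
  NOT item shows signs of use: no → true
  days since delivery ≥ 165 days: 66 ≥ 165 is false
  NOT item marked final-sale: yes → false
  customer is a member: no → false
  days since delivery ≥ 171 days: 66 ≥ 171 is false
  receipt or order number provided: yes → true
  restocking fee paid: no → false
  damaged in transit: yes → true
  NOT original tags attached: no → true
  return reason = defective: late == defective is false
  item price ≥ 1916.33 USD: 2095.77 ≥ 1916.33 is true
  NOT damaged in transit: yes → false
  item shows signs of use: no → false
  original tags attached: no → false
Combine:
[1.1.1] true OR false = true
[1.1.2.1.1] false OR false = false
[1.1.2.1] NOT false = true
[1.1.2] NOT true = false
[1.1] true AND false = false
[1.2.1.3] true OR false = true
[1.2.1] false OR false OR true = true
[1.2] NOT true = false
[1] false OR false = false
[2.1.3] false OR true = true
[2.1] true OR true OR true = true
[2.2.1] false OR true = true
[2.2.2.2.1] false AND false = false
[2.2.2.2] NOT false = true
[2.2.2] true → true = true
[2.2] true AND true = true
[2] true → true = true
[root] false AND true = false
Overall: false → refused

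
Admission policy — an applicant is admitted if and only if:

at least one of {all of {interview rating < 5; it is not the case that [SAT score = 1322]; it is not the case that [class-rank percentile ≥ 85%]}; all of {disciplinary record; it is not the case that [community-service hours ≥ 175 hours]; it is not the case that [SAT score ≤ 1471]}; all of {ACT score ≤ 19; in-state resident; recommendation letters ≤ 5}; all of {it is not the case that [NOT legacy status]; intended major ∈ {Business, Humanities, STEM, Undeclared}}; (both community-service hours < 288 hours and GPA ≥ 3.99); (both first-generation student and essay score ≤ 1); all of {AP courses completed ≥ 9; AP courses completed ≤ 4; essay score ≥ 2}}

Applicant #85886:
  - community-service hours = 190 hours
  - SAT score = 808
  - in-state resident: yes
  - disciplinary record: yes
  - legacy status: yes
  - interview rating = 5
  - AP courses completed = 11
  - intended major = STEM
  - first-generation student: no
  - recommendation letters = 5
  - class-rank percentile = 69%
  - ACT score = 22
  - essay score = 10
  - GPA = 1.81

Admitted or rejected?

Atomic conditions:
  interview rating < 5: 5 < 5 is false
  SAT score = 1322: 808 == 1322 is false
  class-rank percentile ≥ 85%: 69 ≥ 85 is false
  disciplinary record: yes → true
  community-service hours ≥ 175 hours: 190 ≥ 175 is true
  SAT score ≤ 1471: 808 ≤ 1471 is true
  ACT score ≤ 19: 22 ≤ 19 is false
  in-state resident: yes → true
  recommendation letters ≤ 5: 5 ≤ 5 is true
  NOT legacy status: yes → false
  intended major ∈ {Business, Humanities, STEM, Undeclared}: STEM is in the set → true
  community-service hours < 288 hours: 190 < 288 is true
  GPA ≥ 3.99: 1.81 ≥ 3.99 is false
  first-generation student: no → false
  essay score ≤ 1: 10 ≤ 1 is false
  AP courses completed ≥ 9: 11 ≥ 9 is true
  AP courses completed ≤ 4: 11 ≤ 4 is false
  essay score ≥ 2: 10 ≥ 2 is true
Combine:
[1.2] NOT false = true
[1.3] NOT false = true
[1] false AND true AND true = false
[2.2] NOT true = false
[2.3] NOT true = false
[2] true AND false AND false = false
[3] false AND true AND true = false
[4.1] NOT false = true
[4] true AND true = true
[5] true AND false = false
[6] false AND false = false
[7] true AND false AND true = false
[root] false OR false OR false OR true OR false OR false OR false = true
Overall: true → admitted

Admitted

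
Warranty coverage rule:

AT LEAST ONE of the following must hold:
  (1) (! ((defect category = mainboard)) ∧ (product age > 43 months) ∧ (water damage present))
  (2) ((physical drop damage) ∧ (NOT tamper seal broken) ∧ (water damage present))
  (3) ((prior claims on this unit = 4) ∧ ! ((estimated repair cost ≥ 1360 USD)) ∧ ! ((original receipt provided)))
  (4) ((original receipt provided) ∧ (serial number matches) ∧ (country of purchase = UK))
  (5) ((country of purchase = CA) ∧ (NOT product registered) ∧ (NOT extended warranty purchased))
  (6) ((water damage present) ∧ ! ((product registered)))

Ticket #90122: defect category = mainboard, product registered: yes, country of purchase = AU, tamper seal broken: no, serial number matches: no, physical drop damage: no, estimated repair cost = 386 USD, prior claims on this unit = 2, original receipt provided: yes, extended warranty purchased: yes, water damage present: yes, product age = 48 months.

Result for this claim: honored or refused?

Refused

Atomic conditions:
  defect category = mainboard: mainboard == mainboard is true
  product age > 43 months: 48 > 43 is true
  water damage present: yes → true
  physical drop damage: no → false
  NOT tamper seal broken: no → true
  prior claims on this unit = 4: 2 == 4 is false
  estimated repair cost ≥ 1360 USD: 386 ≥ 1360 is false
  original receipt provided: yes → true
  serial number matches: no → false
  country of purchase = UK: AU == UK is false
  country of purchase = CA: AU == CA is false
  NOT product registered: yes → false
  NOT extended warranty purchased: yes → false
  product registered: yes → true
Combine:
[1.1] NOT true = false
[1] false AND true AND true = false
[2] false AND true AND true = false
[3.2] NOT false = true
[3.3] NOT true = false
[3] false AND true AND false = false
[4] true AND false AND false = false
[5] false AND false AND false = false
[6.2] NOT true = false
[6] true AND false = false
[root] false OR false OR false OR false OR false OR false = false
Overall: false → refused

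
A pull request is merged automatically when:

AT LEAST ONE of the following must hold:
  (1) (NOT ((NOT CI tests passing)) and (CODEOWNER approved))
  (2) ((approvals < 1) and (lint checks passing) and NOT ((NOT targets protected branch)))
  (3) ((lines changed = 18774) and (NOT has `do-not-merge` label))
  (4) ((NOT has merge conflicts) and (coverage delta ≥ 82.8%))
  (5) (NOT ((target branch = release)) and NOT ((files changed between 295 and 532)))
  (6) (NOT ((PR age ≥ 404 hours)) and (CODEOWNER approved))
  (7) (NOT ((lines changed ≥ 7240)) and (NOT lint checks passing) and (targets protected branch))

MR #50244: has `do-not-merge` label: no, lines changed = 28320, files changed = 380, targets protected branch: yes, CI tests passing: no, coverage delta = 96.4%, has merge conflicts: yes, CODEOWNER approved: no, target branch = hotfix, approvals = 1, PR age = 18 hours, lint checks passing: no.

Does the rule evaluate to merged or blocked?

Blocked

Atomic conditions:
  NOT CI tests passing: no → true
  CODEOWNER approved: no → false
  approvals < 1: 1 < 1 is false
  lint checks passing: no → false
  NOT targets protected branch: yes → false
  lines changed = 18774: 28320 == 18774 is false
  NOT has `do-not-merge` label: no → true
  NOT has merge conflicts: yes → false
  coverage delta ≥ 82.8%: 96.4 ≥ 82.8 is true
  target branch = release: hotfix == release is false
  files changed between 295 and 532: 380 in [295, 532] is true
  PR age ≥ 404 hours: 18 ≥ 404 is false
  lines changed ≥ 7240: 28320 ≥ 7240 is true
  NOT lint checks passing: no → true
  targets protected branch: yes → true
Combine:
[1.1] NOT true = false
[1] false AND false = false
[2.3] NOT false = true
[2] false AND false AND true = false
[3] false AND true = false
[4] false AND true = false
[5.1] NOT false = true
[5.2] NOT true = false
[5] true AND false = false
[6.1] NOT false = true
[6] true AND false = false
[7.1] NOT true = false
[7] false AND true AND true = false
[root] false OR false OR false OR false OR false OR false OR false = false
Overall: false → blocked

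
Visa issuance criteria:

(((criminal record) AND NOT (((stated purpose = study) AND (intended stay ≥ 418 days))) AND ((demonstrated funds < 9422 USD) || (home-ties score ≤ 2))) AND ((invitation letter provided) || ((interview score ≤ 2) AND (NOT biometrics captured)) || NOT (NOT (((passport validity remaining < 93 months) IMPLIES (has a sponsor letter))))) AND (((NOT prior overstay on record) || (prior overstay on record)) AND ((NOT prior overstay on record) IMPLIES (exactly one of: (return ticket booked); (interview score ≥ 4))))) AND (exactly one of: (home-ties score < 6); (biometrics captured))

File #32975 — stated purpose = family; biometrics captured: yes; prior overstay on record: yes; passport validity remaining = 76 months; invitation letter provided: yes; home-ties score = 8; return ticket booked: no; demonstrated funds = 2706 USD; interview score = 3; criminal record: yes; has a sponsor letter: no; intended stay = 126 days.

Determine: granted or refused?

Atomic conditions:
  criminal record: yes → true
  stated purpose = study: family == study is false
  intended stay ≥ 418 days: 126 ≥ 418 is false
  demonstrated funds < 9422 USD: 2706 < 9422 is true
  home-ties score ≤ 2: 8 ≤ 2 is false
  invitation letter provided: yes → true
  interview score ≤ 2: 3 ≤ 2 is false
  NOT biometrics captured: yes → false
  passport validity remaining < 93 months: 76 < 93 is true
  has a sponsor letter: no → false
  NOT prior overstay on record: yes → false
  prior overstay on record: yes → true
  return ticket booked: no → false
  interview score ≥ 4: 3 ≥ 4 is false
  home-ties score < 6: 8 < 6 is false
  biometrics captured: yes → true
Combine:
[1.1.2.1] false AND false = false
[1.1.2] NOT false = true
[1.1.3] true OR false = true
[1.1] true AND true AND true = true
[1.2.2] false AND false = false
[1.2.3.1.1] true → false = false
[1.2.3.1] NOT false = true
[1.2.3] NOT true = false
[1.2] true OR false OR false = true
[1.3.1] false OR true = true
[1.3.2.2] exactly-one(false, false) = false
[1.3.2] false → false (antecedent false ⇒ implication holds) = true
[1.3] true AND true = true
[1] true AND true AND true = true
[2] exactly-one(false, true) = true
[root] true AND true = true
Overall: true → granted

Granted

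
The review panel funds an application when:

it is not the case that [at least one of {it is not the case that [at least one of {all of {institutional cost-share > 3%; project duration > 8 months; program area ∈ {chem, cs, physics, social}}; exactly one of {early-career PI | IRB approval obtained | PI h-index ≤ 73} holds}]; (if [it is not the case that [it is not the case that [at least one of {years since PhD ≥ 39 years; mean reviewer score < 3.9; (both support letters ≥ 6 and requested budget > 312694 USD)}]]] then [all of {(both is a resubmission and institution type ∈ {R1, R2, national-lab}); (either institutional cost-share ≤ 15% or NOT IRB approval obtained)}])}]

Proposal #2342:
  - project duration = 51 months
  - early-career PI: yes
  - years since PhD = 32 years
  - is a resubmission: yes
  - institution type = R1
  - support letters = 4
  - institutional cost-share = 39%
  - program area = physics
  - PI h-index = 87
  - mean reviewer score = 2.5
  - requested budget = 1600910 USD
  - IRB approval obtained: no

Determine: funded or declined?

Atomic conditions:
  institutional cost-share > 3%: 39 > 3 is true
  project duration > 8 months: 51 > 8 is true
  program area ∈ {chem, cs, physics, social}: physics is in the set → true
  early-career PI: yes → true
  IRB approval obtained: no → false
  PI h-index ≤ 73: 87 ≤ 73 is false
  years since PhD ≥ 39 years: 32 ≥ 39 is false
  mean reviewer score < 3.9: 2.5 < 3.9 is true
  support letters ≥ 6: 4 ≥ 6 is false
  requested budget > 312694 USD: 1600910 > 312694 is true
  is a resubmission: yes → true
  institution type ∈ {R1, R2, national-lab}: R1 is in the set → true
  institutional cost-share ≤ 15%: 39 ≤ 15 is false
  NOT IRB approval obtained: no → true
Combine:
[1.1.1.1] true AND true AND true = true
[1.1.1.2] exactly-one(true, false, false) = true
[1.1.1] true OR true = true
[1.1] NOT true = false
[1.2.1.1.1.3] false AND true = false
[1.2.1.1.1] false OR true OR false = true
[1.2.1.1] NOT true = false
[1.2.1] NOT false = true
[1.2.2.1] true AND true = true
[1.2.2.2] false OR true = true
[1.2.2] true AND true = true
[1.2] true → true = true
[1] false OR true = true
[root] NOT true = false
Overall: false → declined

Declined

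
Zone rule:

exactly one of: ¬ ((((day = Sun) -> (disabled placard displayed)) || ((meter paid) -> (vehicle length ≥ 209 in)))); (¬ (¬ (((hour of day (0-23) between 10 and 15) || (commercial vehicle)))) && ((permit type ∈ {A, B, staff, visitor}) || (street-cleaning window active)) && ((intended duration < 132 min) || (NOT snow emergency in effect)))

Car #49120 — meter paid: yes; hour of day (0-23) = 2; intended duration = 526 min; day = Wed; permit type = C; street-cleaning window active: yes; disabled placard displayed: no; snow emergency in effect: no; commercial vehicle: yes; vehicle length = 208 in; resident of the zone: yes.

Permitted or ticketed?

Atomic conditions:
  day = Sun: Wed == Sun is false
  disabled placard displayed: no → false
  meter paid: yes → true
  vehicle length ≥ 209 in: 208 ≥ 209 is false
  hour of day (0-23) between 10 and 15: 2 in [10, 15] is false
  commercial vehicle: yes → true
  permit type ∈ {A, B, staff, visitor}: C is not in the set → false
  street-cleaning window active: yes → true
  intended duration < 132 min: 526 < 132 is false
  NOT snow emergency in effect: no → true
Combine:
[1.1.1] false → false (antecedent false ⇒ implication holds) = true
[1.1.2] true → false = false
[1.1] true OR false = true
[1] NOT true = false
[2.1.1.1] false OR true = true
[2.1.1] NOT true = false
[2.1] NOT false = true
[2.2] false OR true = true
[2.3] false OR true = true
[2] true AND true AND true = true
[root] exactly-one(false, true) = true
Overall: true → permitted

Permitted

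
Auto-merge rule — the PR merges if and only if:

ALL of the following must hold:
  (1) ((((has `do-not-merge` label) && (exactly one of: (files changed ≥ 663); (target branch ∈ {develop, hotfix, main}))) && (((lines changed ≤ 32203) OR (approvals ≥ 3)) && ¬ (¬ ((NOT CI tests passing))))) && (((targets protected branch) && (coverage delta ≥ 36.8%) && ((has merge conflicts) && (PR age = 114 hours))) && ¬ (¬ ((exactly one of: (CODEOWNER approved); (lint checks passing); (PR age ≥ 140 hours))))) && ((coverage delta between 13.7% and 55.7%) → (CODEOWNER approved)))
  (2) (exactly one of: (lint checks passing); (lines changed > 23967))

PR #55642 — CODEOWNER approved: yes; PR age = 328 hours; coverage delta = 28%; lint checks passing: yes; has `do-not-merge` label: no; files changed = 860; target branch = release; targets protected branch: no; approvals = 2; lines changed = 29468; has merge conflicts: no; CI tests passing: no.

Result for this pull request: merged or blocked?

Blocked

Atomic conditions:
  has `do-not-merge` label: no → false
  files changed ≥ 663: 860 ≥ 663 is true
  target branch ∈ {develop, hotfix, main}: release is not in the set → false
  lines changed ≤ 32203: 29468 ≤ 32203 is true
  approvals ≥ 3: 2 ≥ 3 is false
  NOT CI tests passing: no → true
  targets protected branch: no → false
  coverage delta ≥ 36.8%: 28 ≥ 36.8 is false
  has merge conflicts: no → false
  PR age = 114 hours: 328 == 114 is false
  CODEOWNER approved: yes → true
  lint checks passing: yes → true
  PR age ≥ 140 hours: 328 ≥ 140 is true
  coverage delta between 13.7% and 55.7%: 28 in [13.7, 55.7] is true
  lines changed > 23967: 29468 > 23967 is true
Combine:
[1.1.1.2] exactly-one(true, false) = true
[1.1.1] false AND true = false
[1.1.2.1] true OR false = true
[1.1.2.2.1] NOT true = false
[1.1.2.2] NOT false = true
[1.1.2] true AND true = true
[1.1] false AND true = false
[1.2.1.3] false AND false = false
[1.2.1] false AND false AND false = false
[1.2.2.1.1] exactly-one(true, true, true) = false
[1.2.2.1] NOT false = true
[1.2.2] NOT true = false
[1.2] false AND false = false
[1.3] true → true = true
[1] false AND false AND true = false
[2] exactly-one(true, true) = false
[root] false AND false = false
Overall: false → blocked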